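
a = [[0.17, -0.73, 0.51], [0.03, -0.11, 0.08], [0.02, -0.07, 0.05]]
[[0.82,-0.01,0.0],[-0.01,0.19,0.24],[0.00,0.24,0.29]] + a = [[0.99, -0.74, 0.51], [0.02, 0.08, 0.32], [0.02, 0.17, 0.34]]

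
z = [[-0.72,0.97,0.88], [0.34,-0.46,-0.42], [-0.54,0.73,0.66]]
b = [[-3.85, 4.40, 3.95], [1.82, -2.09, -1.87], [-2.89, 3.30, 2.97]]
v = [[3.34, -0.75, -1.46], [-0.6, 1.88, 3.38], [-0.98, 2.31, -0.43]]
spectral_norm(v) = 4.96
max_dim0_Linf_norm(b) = 4.4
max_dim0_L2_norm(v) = 3.71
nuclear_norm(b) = 9.45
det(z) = -0.00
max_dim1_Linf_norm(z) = 0.97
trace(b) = -2.97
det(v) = -26.77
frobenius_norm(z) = 2.00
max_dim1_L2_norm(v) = 3.91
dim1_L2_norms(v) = [3.72, 3.91, 2.55]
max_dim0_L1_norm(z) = 2.16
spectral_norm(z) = 2.00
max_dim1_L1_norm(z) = 2.57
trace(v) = 4.79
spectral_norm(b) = 9.44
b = z @ v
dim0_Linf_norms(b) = [3.85, 4.4, 3.95]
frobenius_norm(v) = 5.97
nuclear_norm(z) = 2.00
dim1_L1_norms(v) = [5.55, 5.86, 3.72]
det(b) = 0.00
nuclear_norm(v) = 9.63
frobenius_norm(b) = 9.44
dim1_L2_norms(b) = [7.06, 3.34, 5.3]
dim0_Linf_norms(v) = [3.34, 2.31, 3.38]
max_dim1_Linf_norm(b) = 4.4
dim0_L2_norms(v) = [3.53, 3.07, 3.71]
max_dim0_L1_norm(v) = 5.27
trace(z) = -0.52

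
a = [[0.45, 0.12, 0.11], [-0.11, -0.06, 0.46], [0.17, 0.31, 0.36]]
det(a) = -0.062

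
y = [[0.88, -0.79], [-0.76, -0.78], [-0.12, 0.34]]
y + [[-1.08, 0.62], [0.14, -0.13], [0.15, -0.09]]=[[-0.2, -0.17],[-0.62, -0.91],[0.03, 0.25]]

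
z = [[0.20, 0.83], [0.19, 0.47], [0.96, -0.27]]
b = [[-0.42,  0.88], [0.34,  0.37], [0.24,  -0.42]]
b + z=[[-0.22, 1.71],  [0.53, 0.84],  [1.2, -0.69]]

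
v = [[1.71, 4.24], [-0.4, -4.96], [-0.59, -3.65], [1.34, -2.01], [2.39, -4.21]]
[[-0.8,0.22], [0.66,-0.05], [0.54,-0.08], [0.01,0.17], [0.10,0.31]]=v @[[-0.17,  0.13], [-0.12,  -0.00]]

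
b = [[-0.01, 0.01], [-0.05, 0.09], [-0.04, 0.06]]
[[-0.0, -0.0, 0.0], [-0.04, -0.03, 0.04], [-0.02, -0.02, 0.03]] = b@ [[-0.49,-0.21,0.26],[-0.74,-0.40,0.62]]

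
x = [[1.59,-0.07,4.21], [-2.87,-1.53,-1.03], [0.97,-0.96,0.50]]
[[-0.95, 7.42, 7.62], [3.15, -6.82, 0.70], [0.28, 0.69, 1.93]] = x@ [[-0.61,1.25,-0.24], [-0.91,1.23,-1.27], [-0.01,1.31,1.88]]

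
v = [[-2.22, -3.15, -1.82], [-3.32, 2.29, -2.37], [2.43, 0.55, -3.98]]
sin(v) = [[3.51, 2.32, 3.44],[1.94, 0.36, 2.93],[-3.71, -1.35, 4.79]]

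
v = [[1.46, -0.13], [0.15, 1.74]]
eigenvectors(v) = [[-0.71, 0.65], [0.71, -0.76]]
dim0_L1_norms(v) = [1.61, 1.87]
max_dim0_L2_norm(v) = 1.74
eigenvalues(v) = [1.59, 1.61]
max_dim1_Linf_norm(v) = 1.74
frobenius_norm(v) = 2.28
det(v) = 2.56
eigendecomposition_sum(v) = [[11.92,  10.33], [-11.92,  -10.33]] + [[-10.46, -10.46], [12.07, 12.07]]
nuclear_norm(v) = 3.21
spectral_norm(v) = 1.75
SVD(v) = [[-0.01, 1.0], [1.0, 0.01]] @ diag([1.74647000950929, 1.4657566325569262]) @ [[0.08,1.00], [1.0,-0.08]]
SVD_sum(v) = [[-0.00, -0.01], [0.14, 1.74]] + [[1.46,-0.12], [0.01,-0.00]]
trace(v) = 3.20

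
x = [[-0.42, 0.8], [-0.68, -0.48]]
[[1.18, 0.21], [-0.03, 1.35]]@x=[[-0.64, 0.84],  [-0.91, -0.67]]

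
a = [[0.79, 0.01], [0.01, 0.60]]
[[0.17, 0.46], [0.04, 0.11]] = a @ [[0.21, 0.58], [0.07, 0.18]]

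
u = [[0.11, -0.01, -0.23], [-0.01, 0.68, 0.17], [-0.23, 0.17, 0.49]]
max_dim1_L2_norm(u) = 0.7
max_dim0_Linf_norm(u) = 0.68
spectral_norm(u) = 0.81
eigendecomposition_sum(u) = [[-0.0,0.00,-0.0], [0.0,-0.00,0.00], [-0.00,0.00,-0.00]] + [[0.08, 0.12, -0.14], [0.12, 0.17, -0.2], [-0.14, -0.20, 0.23]] + [[0.03,  -0.13,  -0.09], [-0.13,  0.51,  0.37], [-0.09,  0.37,  0.27]]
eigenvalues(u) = [-0.0, 0.48, 0.81]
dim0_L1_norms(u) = [0.35, 0.86, 0.89]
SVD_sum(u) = [[0.03, -0.13, -0.09], [-0.13, 0.51, 0.37], [-0.09, 0.37, 0.27]] + [[0.08, 0.12, -0.14], [0.12, 0.17, -0.20], [-0.14, -0.2, 0.23]] + [[-0.0, 0.0, -0.0], [0.00, -0.00, 0.0], [-0.00, 0.0, -0.0]]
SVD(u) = [[-0.20, -0.41, 0.89], [0.79, -0.6, -0.1], [0.57, 0.69, 0.45]] @ diag([0.8055527605674268, 0.4790238042071217, 0.004576564774548107]) @ [[-0.20, 0.79, 0.57], [-0.41, -0.6, 0.69], [-0.89, 0.1, -0.45]]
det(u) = -0.00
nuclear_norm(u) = 1.29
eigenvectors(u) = [[-0.89, -0.41, 0.20], [0.1, -0.60, -0.79], [-0.45, 0.69, -0.57]]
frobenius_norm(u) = 0.94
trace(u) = 1.28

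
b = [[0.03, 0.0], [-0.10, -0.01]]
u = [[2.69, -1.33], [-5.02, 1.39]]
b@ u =[[0.08,-0.04], [-0.22,0.12]]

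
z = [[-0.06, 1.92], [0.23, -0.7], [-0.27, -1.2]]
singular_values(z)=[2.37, 0.36]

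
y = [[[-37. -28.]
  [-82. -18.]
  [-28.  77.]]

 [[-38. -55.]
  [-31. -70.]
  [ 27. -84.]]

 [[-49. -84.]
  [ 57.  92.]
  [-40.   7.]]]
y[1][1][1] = -70.0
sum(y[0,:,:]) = -116.0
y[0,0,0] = -37.0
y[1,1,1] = -70.0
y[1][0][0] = -38.0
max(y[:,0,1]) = -28.0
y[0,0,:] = [-37.0, -28.0]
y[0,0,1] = -28.0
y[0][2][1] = 77.0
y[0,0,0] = -37.0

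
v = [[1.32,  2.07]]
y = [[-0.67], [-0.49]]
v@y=[[-1.90]]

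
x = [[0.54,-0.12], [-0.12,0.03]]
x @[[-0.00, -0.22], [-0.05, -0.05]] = [[0.01,  -0.11], [-0.0,  0.02]]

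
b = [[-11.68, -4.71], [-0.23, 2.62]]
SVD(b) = [[-1.0,0.06], [0.06,1.0]] @ diag([12.618178092945463, 2.5110518940697397]) @ [[0.92, 0.39],  [-0.39, 0.92]]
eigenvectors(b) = [[-1.0, 0.31],[-0.02, -0.95]]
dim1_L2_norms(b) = [12.59, 2.63]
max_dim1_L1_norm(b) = 16.39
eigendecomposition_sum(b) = [[-11.69, -3.83], [-0.19, -0.06]] + [[0.01, -0.88], [-0.04, 2.68]]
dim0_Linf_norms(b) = [11.68, 4.71]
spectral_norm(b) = 12.62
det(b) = -31.68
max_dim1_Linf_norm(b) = 11.68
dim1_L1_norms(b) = [16.39, 2.85]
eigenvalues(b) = [-11.76, 2.7]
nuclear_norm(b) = 15.13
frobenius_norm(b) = 12.87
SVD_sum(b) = [[-11.62, -4.86], [0.74, 0.31]] + [[-0.06, 0.15], [-0.97, 2.31]]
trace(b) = -9.06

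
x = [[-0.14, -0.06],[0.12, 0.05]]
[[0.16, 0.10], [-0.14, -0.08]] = x @ [[-1.2, -0.11], [0.05, -1.33]]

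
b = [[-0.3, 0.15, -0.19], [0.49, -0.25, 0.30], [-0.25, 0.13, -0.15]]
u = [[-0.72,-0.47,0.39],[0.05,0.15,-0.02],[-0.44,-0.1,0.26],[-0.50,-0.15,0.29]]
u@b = [[-0.11,0.06,-0.06], [0.06,-0.03,0.04], [0.02,-0.01,0.01], [0.0,0.0,0.01]]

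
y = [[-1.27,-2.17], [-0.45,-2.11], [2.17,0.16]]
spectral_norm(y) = 3.48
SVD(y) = [[-0.72,-0.13], [-0.57,-0.46], [0.40,-0.88]] @ diag([3.481532928942357, 1.8946842651719185]) @ [[0.59, 0.81], [-0.81, 0.59]]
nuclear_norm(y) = 5.38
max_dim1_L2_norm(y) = 2.51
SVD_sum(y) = [[-1.47, -2.03],  [-1.16, -1.60],  [0.82, 1.14]] + [[0.2, -0.14], [0.71, -0.51], [1.35, -0.98]]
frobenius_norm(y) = 3.96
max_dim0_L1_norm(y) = 4.44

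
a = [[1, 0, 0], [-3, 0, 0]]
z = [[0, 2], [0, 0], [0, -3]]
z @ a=[[-6, 0, 0], [0, 0, 0], [9, 0, 0]]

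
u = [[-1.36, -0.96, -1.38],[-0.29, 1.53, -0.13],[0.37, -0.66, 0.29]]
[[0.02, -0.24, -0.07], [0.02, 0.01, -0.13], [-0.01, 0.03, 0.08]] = u@[[-0.01, -0.03, 0.27],  [0.01, 0.02, -0.05],  [-0.01, 0.19, -0.18]]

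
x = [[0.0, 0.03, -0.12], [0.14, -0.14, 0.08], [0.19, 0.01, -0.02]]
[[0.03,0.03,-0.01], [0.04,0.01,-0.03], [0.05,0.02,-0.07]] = x @ [[0.22, 0.08, -0.34],[-0.24, -0.15, -0.1],[-0.31, -0.32, 0.09]]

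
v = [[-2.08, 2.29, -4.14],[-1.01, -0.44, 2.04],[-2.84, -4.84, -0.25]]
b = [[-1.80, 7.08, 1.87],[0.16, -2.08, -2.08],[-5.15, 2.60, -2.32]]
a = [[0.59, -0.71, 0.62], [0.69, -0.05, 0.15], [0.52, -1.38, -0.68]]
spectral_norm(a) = 1.78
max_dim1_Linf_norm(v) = 4.84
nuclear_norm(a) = 3.24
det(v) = -49.68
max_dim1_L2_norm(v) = 5.62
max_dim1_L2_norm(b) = 7.54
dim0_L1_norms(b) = [7.11, 11.76, 6.27]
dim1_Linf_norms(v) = [4.14, 2.04, 4.84]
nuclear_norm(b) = 14.82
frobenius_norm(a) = 2.09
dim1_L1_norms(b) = [10.75, 4.32, 10.07]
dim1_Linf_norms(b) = [7.08, 2.08, 5.15]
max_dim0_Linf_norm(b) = 7.08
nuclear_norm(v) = 12.65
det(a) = -0.82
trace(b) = -6.20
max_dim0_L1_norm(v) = 7.57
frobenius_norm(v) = 7.98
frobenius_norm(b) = 10.21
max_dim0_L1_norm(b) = 11.76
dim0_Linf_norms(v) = [2.84, 4.84, 4.14]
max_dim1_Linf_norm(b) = 7.08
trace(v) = -2.77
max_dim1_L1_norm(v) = 8.51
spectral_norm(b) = 8.77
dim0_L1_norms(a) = [1.8, 2.14, 1.45]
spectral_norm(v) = 5.99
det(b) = 40.80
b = v @ a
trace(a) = -0.14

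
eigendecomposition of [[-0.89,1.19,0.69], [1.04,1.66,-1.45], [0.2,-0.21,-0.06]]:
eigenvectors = [[0.35, 0.91, 0.7], [0.93, -0.38, 0.18], [-0.06, -0.18, 0.69]]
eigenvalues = [2.14, -1.52, 0.09]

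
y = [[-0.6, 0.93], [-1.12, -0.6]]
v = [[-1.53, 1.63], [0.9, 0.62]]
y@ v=[[1.76,-0.40], [1.17,-2.20]]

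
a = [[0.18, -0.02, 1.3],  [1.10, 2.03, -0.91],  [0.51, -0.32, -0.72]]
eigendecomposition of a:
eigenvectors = [[0.10, -0.81, -0.6], [-0.99, 0.45, 0.39], [0.13, -0.37, 0.7]]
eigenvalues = [2.04, 0.78, -1.33]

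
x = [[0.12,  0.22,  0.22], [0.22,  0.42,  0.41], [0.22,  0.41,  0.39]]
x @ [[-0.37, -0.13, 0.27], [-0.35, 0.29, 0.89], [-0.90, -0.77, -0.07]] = [[-0.32, -0.12, 0.21], [-0.60, -0.22, 0.40], [-0.58, -0.21, 0.40]]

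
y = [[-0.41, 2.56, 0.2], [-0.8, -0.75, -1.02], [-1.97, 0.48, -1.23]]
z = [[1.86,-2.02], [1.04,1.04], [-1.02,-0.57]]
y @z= [[1.7, 3.38],[-1.23, 1.42],[-1.91, 5.18]]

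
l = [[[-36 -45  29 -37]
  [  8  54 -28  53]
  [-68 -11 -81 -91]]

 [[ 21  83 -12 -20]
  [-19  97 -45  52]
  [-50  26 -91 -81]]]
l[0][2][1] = -11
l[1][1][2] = -45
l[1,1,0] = -19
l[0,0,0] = -36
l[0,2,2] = -81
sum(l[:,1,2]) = -73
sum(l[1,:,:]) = -39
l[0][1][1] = 54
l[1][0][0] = 21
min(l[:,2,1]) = -11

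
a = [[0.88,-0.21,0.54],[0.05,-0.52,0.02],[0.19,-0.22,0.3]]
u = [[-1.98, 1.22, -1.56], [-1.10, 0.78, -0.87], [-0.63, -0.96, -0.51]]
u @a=[[-1.98, 0.12, -1.51], [-1.09, 0.02, -0.84], [-0.7, 0.74, -0.51]]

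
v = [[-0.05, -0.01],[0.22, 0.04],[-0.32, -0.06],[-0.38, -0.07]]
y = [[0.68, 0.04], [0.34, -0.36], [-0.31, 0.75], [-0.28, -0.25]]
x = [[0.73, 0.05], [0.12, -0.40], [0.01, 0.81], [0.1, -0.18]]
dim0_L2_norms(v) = [0.55, 0.1]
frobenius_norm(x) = 1.19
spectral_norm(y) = 1.01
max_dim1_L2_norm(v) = 0.39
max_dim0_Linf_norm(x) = 0.81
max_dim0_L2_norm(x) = 0.92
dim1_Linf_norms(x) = [0.73, 0.4, 0.81, 0.18]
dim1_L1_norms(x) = [0.78, 0.52, 0.82, 0.28]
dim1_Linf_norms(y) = [0.68, 0.36, 0.75, 0.28]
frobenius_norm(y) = 1.23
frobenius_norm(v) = 0.55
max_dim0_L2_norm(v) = 0.55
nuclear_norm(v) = 0.56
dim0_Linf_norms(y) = [0.68, 0.75]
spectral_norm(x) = 0.92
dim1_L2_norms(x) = [0.73, 0.42, 0.81, 0.21]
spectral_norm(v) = 0.55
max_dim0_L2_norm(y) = 0.87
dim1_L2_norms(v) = [0.05, 0.22, 0.33, 0.39]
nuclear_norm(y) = 1.71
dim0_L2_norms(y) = [0.87, 0.87]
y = x + v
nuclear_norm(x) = 1.67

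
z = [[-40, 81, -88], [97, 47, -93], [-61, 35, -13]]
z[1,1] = 47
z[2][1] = 35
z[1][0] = 97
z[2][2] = -13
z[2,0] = -61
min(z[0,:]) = -88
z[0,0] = -40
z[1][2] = -93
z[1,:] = [97, 47, -93]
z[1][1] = 47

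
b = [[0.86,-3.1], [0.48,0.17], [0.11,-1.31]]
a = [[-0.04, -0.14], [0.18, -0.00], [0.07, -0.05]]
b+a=[[0.82, -3.24], [0.66, 0.17], [0.18, -1.36]]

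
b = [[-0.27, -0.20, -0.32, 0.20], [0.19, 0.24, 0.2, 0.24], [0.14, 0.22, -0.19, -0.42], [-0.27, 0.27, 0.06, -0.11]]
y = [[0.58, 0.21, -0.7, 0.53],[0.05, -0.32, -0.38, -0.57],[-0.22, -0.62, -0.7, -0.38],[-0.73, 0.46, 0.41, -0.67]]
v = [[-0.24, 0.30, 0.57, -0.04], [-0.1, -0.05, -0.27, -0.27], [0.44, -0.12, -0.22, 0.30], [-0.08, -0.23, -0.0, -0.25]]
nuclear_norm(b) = 1.78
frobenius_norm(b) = 0.94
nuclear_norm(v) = 1.72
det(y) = -0.30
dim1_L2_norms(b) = [0.51, 0.44, 0.53, 0.4]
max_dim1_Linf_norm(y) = 0.73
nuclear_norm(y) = 3.57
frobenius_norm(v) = 1.05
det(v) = 0.01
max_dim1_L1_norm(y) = 2.27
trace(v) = -0.76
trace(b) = -0.33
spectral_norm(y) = 1.50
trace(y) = -1.11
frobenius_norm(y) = 2.04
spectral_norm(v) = 0.84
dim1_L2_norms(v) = [0.69, 0.4, 0.59, 0.35]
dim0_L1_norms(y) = [1.58, 1.61, 2.19, 2.15]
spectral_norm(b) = 0.63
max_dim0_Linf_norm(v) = 0.57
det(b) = -0.03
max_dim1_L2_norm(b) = 0.53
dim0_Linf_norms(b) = [0.27, 0.27, 0.32, 0.42]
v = b @ y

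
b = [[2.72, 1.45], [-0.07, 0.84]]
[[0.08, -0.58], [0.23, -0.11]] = b@[[-0.11, -0.14], [0.26, -0.14]]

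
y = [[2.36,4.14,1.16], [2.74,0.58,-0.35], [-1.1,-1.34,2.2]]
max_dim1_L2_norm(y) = 4.9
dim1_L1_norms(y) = [7.66, 3.67, 4.64]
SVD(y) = [[-0.87, -0.47, 0.18], [-0.4, 0.43, -0.81], [0.30, -0.77, -0.56]] @ diag([5.466688973745986, 2.6458031044008394, 1.7268287688902262]) @ [[-0.63,  -0.77,  -0.04], [0.35,  -0.24,  -0.9], [-0.69,  0.59,  -0.42]]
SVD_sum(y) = [[3.00, 3.66, 0.17], [1.38, 1.68, 0.08], [-1.05, -1.28, -0.06]] + [[-0.43,  0.3,  1.12], [0.4,  -0.28,  -1.02], [-0.72,  0.5,  1.85]] + [[-0.21,0.18,-0.13], [0.97,-0.82,0.59], [0.66,-0.56,0.41]]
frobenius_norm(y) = 6.31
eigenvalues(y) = [-2.06, 4.51, 2.69]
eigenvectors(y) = [[0.69, -0.64, -0.09], [-0.72, -0.50, -0.28], [-0.05, 0.59, 0.96]]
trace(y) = 5.14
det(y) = -24.98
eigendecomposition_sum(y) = [[-0.71, 1.27, 0.30], [0.75, -1.33, -0.31], [0.05, -0.09, -0.02]] + [[3.25, 3.02, 1.17], [2.53, 2.35, 0.91], [-3.01, -2.8, -1.09]] + [[-0.17, -0.15, -0.31],[-0.54, -0.45, -0.95],[1.86, 1.55, 3.31]]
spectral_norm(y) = 5.47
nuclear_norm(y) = 9.84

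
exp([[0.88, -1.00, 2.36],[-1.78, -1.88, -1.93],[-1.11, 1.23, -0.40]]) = [[0.55, 0.41, 2.02],[-0.01, -0.21, -0.99],[-1.26, 0.25, -1.30]]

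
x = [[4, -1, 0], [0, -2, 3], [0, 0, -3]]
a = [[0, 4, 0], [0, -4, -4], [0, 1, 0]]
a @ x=[[0, -8, 12], [0, 8, 0], [0, -2, 3]]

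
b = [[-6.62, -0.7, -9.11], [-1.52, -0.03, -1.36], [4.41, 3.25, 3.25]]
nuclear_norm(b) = 16.18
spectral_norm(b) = 12.76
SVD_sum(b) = [[-7.06, -1.84, -8.50], [-1.26, -0.33, -1.51], [3.64, 0.95, 4.38]] + [[0.40, 1.17, -0.58], [0.03, 0.1, -0.05], [0.78, 2.3, -1.14]] + [[0.05, -0.03, -0.03], [-0.29, 0.2, 0.2], [-0.01, 0.01, 0.01]]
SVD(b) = [[-0.88, 0.45, -0.16], [-0.16, 0.04, 0.99], [0.45, 0.89, 0.04]] @ diag([12.76019420143605, 3.007621987484012, 0.4149143550669118]) @ [[0.63, 0.16, 0.76], [0.29, 0.86, -0.43], [-0.72, 0.49, 0.49]]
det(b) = 15.92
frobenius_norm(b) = 13.12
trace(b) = -3.40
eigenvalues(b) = [(-2.02+4.54j), (-2.02-4.54j), (0.64+0j)]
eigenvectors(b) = [[(0.8+0j), 0.80-0.00j, (-0.69+0j)], [(0.15+0.08j), 0.15-0.08j, (0.52+0j)], [(-0.41-0.4j), (-0.41+0.4j), (0.51+0j)]]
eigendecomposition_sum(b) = [[-3.34+0.97j,-0.03+2.71j,(-4.49-1.49j)], [(-0.74-0.13j),-0.26+0.52j,(-0.73-0.71j)], [2.23+1.18j,1.39-1.40j,1.58+3.05j]] + [[-3.34-0.97j, -0.03-2.71j, (-4.49+1.49j)],[-0.74+0.13j, -0.26-0.52j, (-0.73+0.71j)],[2.23-1.18j, 1.39+1.40j, (1.58-3.05j)]] + [[0.06+0.00j, (-0.65-0j), -0.12+0.00j], [-0.05-0.00j, (0.49+0j), 0.09-0.00j], [-0.05-0.00j, (0.48+0j), (0.09-0j)]]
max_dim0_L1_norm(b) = 13.72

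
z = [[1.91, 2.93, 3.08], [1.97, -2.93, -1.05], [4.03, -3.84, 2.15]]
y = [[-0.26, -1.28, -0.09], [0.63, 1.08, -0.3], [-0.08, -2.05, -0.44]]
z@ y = [[1.10, -5.59, -2.41], [-2.27, -3.53, 1.16], [-3.64, -13.71, -0.16]]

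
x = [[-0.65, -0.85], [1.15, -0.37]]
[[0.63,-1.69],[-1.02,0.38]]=x @ [[-0.9, 0.78], [-0.05, 1.39]]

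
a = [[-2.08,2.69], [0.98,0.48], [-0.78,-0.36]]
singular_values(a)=[3.42, 1.35]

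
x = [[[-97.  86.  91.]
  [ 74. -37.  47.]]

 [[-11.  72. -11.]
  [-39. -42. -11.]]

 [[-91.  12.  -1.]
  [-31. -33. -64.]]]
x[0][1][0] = 74.0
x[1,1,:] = [-39.0, -42.0, -11.0]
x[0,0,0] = -97.0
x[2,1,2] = -64.0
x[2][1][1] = -33.0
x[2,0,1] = 12.0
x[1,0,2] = -11.0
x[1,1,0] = -39.0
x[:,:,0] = [[-97.0, 74.0], [-11.0, -39.0], [-91.0, -31.0]]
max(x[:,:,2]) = 91.0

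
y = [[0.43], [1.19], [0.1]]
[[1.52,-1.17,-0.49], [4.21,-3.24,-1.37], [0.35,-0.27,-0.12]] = y@[[3.54, -2.72, -1.15]]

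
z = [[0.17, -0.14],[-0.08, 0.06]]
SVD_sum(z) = [[0.17, -0.14], [-0.08, 0.06]] + [[-0.00, -0.0], [-0.00, -0.00]]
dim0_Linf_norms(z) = [0.17, 0.14]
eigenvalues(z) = [0.23, -0.0]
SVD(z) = [[-0.91, 0.41], [0.41, 0.91]] @ diag([0.24183238200253557, 0.004135095522441314]) @ [[-0.78,0.63], [-0.63,-0.78]]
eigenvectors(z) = [[0.91, 0.63], [-0.42, 0.78]]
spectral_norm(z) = 0.24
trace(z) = 0.23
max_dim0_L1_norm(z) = 0.25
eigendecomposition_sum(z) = [[0.17,-0.14], [-0.08,0.06]] + [[-0.00, -0.00], [-0.00, -0.00]]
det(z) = -0.00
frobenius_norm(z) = 0.24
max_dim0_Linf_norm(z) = 0.17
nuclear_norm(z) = 0.25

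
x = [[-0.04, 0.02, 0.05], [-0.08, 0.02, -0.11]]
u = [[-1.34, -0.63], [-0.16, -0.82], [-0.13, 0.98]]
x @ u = [[0.04, 0.06], [0.12, -0.07]]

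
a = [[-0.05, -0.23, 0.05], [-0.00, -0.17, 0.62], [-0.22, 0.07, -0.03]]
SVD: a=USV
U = [[0.19, 0.09, -0.98],[0.98, -0.1, 0.18],[-0.08, -0.99, -0.11]]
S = [0.66, 0.23, 0.21]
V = [[0.01, -0.33, 0.94], [0.94, -0.32, -0.13], [0.35, 0.89, 0.3]]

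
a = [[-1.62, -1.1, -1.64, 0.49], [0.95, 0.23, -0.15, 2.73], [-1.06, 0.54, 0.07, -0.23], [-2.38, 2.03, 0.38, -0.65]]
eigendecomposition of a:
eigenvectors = [[(0.04+0.45j), 0.04-0.45j, -0.19+0.00j, (0.36+0j)],[(0.58+0.13j), (0.58-0.13j), (0.71+0j), (0.49+0j)],[-0.21+0.06j, -0.21-0.06j, 0.19+0.00j, (-0.77+0j)],[(-0.62+0j), -0.62-0.00j, 0.65+0.00j, -0.18+0.00j]]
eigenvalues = [(-2.27+1.27j), (-2.27-1.27j), (2.41+0j), (0.16+0j)]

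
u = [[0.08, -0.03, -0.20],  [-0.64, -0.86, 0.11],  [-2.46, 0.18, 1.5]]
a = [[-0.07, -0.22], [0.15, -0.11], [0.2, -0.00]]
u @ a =[[-0.05, -0.01],[-0.06, 0.24],[0.5, 0.52]]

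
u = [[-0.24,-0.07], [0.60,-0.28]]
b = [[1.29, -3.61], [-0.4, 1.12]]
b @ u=[[-2.48, 0.92], [0.77, -0.29]]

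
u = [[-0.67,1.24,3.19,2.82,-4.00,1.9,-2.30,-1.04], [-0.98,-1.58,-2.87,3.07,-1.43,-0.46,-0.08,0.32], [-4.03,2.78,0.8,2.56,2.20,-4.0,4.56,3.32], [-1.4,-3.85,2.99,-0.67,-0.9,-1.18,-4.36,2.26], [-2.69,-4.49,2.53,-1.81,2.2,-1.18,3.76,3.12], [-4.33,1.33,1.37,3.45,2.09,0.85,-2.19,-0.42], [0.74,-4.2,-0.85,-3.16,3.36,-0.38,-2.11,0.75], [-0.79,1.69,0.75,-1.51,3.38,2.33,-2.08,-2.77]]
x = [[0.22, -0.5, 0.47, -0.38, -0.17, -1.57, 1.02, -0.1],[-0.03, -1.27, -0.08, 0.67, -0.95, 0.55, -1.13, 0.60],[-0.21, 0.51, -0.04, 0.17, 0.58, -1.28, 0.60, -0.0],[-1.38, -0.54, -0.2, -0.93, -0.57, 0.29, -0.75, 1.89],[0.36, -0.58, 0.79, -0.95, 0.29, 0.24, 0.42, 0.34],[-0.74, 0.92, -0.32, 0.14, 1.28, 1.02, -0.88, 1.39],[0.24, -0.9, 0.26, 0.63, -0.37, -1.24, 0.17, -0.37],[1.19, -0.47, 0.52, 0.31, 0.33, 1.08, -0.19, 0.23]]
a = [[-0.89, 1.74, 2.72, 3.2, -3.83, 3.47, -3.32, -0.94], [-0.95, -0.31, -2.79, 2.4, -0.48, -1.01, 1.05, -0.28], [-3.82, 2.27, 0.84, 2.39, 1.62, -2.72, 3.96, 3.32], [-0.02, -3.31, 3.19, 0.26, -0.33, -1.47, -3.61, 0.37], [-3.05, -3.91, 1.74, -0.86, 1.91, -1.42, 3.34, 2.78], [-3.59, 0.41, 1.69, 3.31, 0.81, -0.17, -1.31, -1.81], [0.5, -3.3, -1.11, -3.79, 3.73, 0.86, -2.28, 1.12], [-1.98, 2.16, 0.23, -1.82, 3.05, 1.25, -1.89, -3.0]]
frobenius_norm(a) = 18.58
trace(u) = -3.95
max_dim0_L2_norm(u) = 8.53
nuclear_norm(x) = 12.93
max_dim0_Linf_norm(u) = 4.56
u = x + a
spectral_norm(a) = 10.67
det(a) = -94006.50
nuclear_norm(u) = 46.77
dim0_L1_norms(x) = [4.37, 5.69, 2.68, 4.18, 4.54, 7.27, 5.16, 4.92]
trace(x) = -0.31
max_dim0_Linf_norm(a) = 3.96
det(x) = 0.00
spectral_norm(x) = 3.87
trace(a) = -3.64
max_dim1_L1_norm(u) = 24.25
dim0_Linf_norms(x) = [1.38, 1.27, 0.79, 0.95, 1.28, 1.57, 1.13, 1.89]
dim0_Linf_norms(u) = [4.33, 4.49, 3.19, 3.45, 4.0, 4.0, 4.56, 3.32]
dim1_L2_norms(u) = [6.79, 4.85, 9.16, 7.25, 8.2, 6.66, 6.73, 5.93]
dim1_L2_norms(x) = [2.05, 2.22, 1.63, 2.76, 1.56, 2.63, 1.78, 1.84]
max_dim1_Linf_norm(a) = 3.96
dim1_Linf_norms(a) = [3.83, 2.79, 3.96, 3.61, 3.91, 3.59, 3.79, 3.05]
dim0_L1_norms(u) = [15.63, 21.16, 15.35, 19.05, 19.56, 12.28, 21.44, 14.0]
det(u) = 12100.32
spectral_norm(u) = 11.11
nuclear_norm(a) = 44.90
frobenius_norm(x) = 5.94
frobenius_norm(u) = 19.95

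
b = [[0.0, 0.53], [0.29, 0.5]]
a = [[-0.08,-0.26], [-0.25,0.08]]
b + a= [[-0.08,  0.27], [0.04,  0.58]]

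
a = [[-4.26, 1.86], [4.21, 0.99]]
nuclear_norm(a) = 8.03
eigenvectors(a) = [[-0.84, -0.28],[0.55, -0.96]]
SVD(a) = [[-0.74, 0.67], [0.67, 0.74]] @ diag([6.026128546361685, 1.9992935609171598]) @ [[0.99, -0.12],[0.12, 0.99]]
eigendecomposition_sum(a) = [[-4.61,  1.33], [3.00,  -0.86]] + [[0.35, 0.53], [1.21, 1.85]]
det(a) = -12.05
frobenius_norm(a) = 6.35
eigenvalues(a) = [-5.47, 2.2]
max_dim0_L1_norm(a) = 8.47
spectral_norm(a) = 6.03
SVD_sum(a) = [[-4.42, 0.52], [4.04, -0.48]] + [[0.16,1.34], [0.17,1.47]]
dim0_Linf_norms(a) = [4.26, 1.86]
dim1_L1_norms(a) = [6.12, 5.2]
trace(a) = -3.27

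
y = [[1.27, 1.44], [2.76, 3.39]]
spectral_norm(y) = 4.77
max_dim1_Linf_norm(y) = 3.39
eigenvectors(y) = [[-0.77, -0.40], [0.64, -0.92]]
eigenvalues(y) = [0.07, 4.59]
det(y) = 0.33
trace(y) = 4.66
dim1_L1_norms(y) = [2.71, 6.15]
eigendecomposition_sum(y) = [[0.05,  -0.02], [-0.04,  0.02]] + [[1.22, 1.46], [2.8, 3.37]]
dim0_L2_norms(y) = [3.04, 3.68]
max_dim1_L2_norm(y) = 4.37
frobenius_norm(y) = 4.77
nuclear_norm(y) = 4.84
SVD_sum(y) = [[1.22,  1.48], [2.78,  3.37]] + [[0.05, -0.04], [-0.02, 0.02]]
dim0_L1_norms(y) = [4.03, 4.83]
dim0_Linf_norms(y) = [2.76, 3.39]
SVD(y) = [[-0.40, -0.92],  [-0.92, 0.40]] @ diag([4.77403349203241, 0.06931245885732738]) @ [[-0.64, -0.77], [-0.77, 0.64]]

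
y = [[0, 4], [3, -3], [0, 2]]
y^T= [[0, 3, 0], [4, -3, 2]]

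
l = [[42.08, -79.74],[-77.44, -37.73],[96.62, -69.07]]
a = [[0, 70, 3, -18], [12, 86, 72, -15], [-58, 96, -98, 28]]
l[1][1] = -37.73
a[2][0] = -58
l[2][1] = -69.07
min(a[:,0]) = -58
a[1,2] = 72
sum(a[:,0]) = -46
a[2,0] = -58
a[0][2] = 3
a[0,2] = 3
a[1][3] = -15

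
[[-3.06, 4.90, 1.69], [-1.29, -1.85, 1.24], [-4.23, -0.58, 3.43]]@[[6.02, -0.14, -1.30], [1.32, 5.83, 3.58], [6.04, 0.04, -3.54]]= [[-1.75, 29.06, 15.54], [-2.72, -10.56, -9.34], [-5.51, -2.65, -8.72]]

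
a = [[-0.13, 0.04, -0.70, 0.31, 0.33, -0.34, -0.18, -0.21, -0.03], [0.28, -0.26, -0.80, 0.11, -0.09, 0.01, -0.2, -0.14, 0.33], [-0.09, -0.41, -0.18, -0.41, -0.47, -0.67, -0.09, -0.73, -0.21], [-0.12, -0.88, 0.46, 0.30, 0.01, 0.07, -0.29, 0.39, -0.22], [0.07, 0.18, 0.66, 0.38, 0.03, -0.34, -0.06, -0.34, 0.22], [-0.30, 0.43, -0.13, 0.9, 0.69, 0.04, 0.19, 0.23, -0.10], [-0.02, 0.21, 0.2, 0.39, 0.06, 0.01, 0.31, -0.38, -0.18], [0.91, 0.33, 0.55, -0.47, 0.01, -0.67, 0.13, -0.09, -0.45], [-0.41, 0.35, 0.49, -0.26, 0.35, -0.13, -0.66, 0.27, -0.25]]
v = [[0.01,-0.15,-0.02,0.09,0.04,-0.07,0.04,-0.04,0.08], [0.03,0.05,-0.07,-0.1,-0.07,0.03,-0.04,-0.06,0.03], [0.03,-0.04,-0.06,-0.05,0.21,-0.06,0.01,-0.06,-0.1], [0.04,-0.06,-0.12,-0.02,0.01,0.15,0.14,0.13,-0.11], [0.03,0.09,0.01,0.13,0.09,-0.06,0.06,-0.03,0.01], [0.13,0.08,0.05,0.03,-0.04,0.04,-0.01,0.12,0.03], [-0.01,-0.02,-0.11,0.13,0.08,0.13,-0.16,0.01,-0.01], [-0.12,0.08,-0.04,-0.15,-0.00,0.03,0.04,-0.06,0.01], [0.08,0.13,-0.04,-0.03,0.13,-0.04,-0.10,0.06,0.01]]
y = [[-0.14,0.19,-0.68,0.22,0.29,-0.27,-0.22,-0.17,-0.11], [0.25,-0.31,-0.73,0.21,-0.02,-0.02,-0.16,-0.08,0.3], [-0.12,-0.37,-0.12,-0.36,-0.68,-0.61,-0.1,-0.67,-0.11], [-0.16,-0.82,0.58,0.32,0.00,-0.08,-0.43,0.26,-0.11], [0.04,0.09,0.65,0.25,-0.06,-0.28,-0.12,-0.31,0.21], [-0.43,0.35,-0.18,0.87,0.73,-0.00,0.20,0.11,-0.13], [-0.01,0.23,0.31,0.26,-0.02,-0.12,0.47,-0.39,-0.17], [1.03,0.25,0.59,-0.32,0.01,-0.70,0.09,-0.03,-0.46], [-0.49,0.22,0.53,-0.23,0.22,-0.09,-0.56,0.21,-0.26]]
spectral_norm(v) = 0.34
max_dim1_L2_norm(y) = 1.51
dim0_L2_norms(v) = [0.21, 0.26, 0.2, 0.28, 0.29, 0.24, 0.25, 0.22, 0.18]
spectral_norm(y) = 1.86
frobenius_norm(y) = 3.34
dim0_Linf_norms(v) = [0.13, 0.15, 0.12, 0.15, 0.21, 0.15, 0.16, 0.13, 0.11]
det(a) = 0.02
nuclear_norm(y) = 8.45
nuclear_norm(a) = 8.73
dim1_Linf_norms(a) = [0.7, 0.8, 0.73, 0.88, 0.66, 0.9, 0.39, 0.91, 0.66]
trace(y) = -0.13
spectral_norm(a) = 1.83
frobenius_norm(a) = 3.38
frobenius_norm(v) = 0.72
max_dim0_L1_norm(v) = 0.73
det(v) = -0.00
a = y + v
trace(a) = -0.23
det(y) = -0.00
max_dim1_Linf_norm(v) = 0.21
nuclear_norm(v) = 1.92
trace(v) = -0.10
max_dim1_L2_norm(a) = 1.46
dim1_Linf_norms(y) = [0.68, 0.73, 0.68, 0.82, 0.65, 0.87, 0.47, 1.03, 0.56]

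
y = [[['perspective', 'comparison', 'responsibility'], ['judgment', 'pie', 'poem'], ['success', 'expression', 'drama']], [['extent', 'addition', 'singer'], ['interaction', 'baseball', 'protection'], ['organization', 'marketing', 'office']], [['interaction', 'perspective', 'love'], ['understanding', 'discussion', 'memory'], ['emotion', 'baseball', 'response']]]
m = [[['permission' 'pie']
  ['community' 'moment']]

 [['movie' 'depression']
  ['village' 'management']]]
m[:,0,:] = [['permission', 'pie'], ['movie', 'depression']]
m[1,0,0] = 'movie'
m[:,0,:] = [['permission', 'pie'], ['movie', 'depression']]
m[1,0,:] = ['movie', 'depression']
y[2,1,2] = 'memory'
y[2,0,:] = ['interaction', 'perspective', 'love']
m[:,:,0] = [['permission', 'community'], ['movie', 'village']]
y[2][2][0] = 'emotion'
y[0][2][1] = 'expression'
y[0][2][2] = 'drama'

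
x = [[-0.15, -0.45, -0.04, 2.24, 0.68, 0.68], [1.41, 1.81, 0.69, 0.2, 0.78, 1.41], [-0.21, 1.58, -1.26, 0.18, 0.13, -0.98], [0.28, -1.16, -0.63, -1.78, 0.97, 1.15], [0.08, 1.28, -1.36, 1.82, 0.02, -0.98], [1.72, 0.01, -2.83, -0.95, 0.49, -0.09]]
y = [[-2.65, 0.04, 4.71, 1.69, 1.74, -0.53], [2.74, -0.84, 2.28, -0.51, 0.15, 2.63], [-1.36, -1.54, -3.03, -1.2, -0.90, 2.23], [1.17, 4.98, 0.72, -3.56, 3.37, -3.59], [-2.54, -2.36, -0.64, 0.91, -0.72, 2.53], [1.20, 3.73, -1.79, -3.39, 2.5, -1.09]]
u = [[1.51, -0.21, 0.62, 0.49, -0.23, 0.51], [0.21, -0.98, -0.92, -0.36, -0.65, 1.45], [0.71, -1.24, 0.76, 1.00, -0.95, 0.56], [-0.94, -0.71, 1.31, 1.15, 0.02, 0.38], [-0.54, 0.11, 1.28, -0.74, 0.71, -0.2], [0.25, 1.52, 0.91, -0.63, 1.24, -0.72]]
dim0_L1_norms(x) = [3.85, 6.29, 6.81, 7.17, 3.07, 5.29]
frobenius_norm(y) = 14.07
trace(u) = 2.43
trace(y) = -11.89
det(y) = -0.78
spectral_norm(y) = 10.69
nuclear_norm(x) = 14.23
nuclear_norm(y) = 26.49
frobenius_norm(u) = 5.09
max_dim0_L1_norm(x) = 7.17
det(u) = -1.07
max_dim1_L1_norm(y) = 17.39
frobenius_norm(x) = 6.84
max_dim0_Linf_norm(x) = 2.83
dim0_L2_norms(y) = [5.06, 6.88, 6.38, 5.44, 4.69, 5.71]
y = x @ u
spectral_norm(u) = 3.61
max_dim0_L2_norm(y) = 6.88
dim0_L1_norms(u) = [4.16, 4.77, 5.8, 4.37, 3.8, 3.82]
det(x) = -0.13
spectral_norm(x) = 4.02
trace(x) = -1.45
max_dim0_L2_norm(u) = 2.45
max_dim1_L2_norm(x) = 3.48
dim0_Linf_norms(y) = [2.74, 4.98, 4.71, 3.56, 3.37, 3.59]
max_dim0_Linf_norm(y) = 4.98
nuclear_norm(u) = 10.20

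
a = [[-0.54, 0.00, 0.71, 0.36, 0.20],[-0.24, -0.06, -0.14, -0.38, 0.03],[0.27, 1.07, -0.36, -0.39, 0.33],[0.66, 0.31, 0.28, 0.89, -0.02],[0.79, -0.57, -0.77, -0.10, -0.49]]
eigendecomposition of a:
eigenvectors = [[(-0.54+0j), 0.01+0.00j, -0.20+0.02j, (-0.2-0.02j), -0.46+0.00j], [(-0.07+0j), 0.30+0.00j, -0.18-0.06j, -0.18+0.06j, (0.04+0j)], [(0.05+0j), 0.48+0.00j, -0.53-0.06j, -0.53+0.06j, (-0.68+0j)], [0.20+0.00j, -0.69+0.00j, (0.37+0.07j), (0.37-0.07j), (0.55+0j)], [0.81+0.00j, (-0.46+0j), 0.70+0.00j, (0.7-0j), 0.16+0.00j]]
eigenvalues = [(-1.04+0j), (0.54+0j), (-0.03+0.12j), (-0.03-0.12j), 0j]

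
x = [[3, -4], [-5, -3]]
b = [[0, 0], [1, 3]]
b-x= [[-3, 4], [6, 6]]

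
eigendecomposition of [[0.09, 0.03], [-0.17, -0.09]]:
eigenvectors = [[0.65,-0.2], [-0.76,0.98]]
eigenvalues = [0.05, -0.05]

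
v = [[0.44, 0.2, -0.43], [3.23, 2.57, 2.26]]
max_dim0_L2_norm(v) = 3.26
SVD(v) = [[0.04, 1.0], [1.0, -0.04]] @ diag([4.710417687501373, 0.6130784691001865]) @ [[0.69,  0.55,  0.48], [0.48,  0.14,  -0.86]]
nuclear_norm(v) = 5.32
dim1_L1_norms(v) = [1.07, 8.06]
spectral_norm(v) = 4.71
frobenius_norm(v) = 4.75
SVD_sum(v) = [[0.14, 0.11, 0.10], [3.24, 2.57, 2.24]] + [[0.3,0.09,-0.53], [-0.01,-0.00,0.02]]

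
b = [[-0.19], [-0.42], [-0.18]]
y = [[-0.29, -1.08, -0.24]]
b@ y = [[0.06, 0.21, 0.05], [0.12, 0.45, 0.10], [0.05, 0.19, 0.04]]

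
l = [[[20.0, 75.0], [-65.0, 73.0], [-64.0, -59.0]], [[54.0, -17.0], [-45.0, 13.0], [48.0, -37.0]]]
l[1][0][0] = 54.0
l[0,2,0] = -64.0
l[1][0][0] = 54.0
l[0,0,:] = [20.0, 75.0]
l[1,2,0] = 48.0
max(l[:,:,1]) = 75.0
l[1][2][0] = 48.0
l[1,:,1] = [-17.0, 13.0, -37.0]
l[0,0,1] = 75.0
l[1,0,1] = -17.0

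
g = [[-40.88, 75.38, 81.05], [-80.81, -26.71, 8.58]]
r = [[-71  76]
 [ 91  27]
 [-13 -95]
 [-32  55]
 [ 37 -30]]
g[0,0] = -40.88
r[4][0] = 37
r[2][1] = -95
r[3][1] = 55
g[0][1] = 75.38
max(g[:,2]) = 81.05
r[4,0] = 37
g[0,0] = -40.88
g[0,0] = -40.88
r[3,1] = 55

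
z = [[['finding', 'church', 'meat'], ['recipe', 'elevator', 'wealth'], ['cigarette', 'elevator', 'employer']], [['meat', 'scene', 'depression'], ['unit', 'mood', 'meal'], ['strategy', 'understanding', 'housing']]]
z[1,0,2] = 'depression'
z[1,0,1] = 'scene'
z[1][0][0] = 'meat'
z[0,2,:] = ['cigarette', 'elevator', 'employer']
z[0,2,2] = 'employer'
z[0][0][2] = 'meat'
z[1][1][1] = 'mood'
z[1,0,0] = 'meat'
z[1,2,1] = 'understanding'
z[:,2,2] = ['employer', 'housing']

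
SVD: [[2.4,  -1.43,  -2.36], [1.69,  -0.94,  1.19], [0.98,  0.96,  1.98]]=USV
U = [[-0.93,-0.12,0.33], [-0.14,-0.73,-0.67], [0.33,-0.67,0.66]]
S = [3.88, 2.91, 0.89]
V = [[-0.56, 0.46, 0.69], [-0.75, 0.07, -0.66], [0.35, 0.89, -0.30]]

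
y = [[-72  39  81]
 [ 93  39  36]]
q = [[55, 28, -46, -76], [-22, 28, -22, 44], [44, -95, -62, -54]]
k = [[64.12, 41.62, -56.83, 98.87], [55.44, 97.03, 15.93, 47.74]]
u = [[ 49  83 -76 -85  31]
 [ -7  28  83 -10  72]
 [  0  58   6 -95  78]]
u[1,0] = -7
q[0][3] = -76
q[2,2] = -62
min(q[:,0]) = -22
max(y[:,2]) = 81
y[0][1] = 39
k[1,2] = 15.93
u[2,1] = 58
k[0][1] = 41.62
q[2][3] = -54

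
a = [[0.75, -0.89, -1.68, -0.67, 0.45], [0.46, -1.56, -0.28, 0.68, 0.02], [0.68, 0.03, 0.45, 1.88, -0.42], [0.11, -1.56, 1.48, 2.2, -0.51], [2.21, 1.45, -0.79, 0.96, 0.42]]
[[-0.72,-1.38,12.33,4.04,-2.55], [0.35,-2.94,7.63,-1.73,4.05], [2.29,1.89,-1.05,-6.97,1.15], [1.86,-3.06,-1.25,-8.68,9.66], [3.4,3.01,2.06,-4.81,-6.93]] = a @[[2.2, -3.69, 1.67, -4.15, 1.81], [0.15, 2.95, -3.57, 0.29, -3.51], [0.93, -3.21, -4.8, -2.95, 4.10], [-0.2, 3.56, -0.06, -0.43, -1.56], [-1.79, 2.23, -0.46, 4.82, -2.64]]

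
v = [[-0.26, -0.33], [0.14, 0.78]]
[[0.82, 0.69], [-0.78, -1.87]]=v@[[-2.42, 0.51], [-0.57, -2.49]]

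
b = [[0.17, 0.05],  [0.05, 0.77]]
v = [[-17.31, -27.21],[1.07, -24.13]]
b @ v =[[-2.89, -5.83], [-0.04, -19.94]]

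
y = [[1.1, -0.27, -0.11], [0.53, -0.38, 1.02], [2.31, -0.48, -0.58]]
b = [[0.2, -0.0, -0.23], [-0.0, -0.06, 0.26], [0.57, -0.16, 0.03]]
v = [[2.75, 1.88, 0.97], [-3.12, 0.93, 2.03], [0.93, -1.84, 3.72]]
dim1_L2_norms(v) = [3.47, 3.84, 4.25]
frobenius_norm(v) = 6.70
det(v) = 49.88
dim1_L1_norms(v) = [5.6, 6.08, 6.49]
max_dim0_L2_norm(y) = 2.61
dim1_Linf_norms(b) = [0.23, 0.26, 0.57]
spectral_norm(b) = 0.62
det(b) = 0.00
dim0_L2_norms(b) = [0.6, 0.17, 0.35]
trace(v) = 7.40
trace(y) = 0.14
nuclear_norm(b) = 0.98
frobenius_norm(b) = 0.72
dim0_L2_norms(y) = [2.61, 0.67, 1.18]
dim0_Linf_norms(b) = [0.57, 0.16, 0.26]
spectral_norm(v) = 4.45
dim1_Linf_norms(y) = [1.1, 1.02, 2.31]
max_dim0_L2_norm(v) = 4.35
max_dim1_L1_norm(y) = 3.37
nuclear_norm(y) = 3.86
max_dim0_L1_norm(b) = 0.77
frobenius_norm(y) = 2.94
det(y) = -0.01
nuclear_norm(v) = 11.34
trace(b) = 0.17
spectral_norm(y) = 2.71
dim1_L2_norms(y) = [1.14, 1.21, 2.43]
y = v @ b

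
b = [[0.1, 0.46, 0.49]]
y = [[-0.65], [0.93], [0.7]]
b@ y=[[0.71]]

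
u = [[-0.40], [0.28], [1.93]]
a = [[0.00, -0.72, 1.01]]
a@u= [[1.75]]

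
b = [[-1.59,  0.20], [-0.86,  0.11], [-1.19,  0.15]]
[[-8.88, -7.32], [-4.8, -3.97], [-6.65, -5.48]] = b @ [[6.19, 4.07], [4.79, -4.25]]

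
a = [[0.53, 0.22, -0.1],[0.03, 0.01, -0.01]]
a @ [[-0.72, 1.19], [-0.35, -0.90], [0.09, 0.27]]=[[-0.47, 0.41], [-0.03, 0.02]]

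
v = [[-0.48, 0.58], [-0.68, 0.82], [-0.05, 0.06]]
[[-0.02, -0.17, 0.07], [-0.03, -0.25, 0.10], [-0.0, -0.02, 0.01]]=v@[[-0.01, 0.23, 0.07], [-0.04, -0.11, 0.18]]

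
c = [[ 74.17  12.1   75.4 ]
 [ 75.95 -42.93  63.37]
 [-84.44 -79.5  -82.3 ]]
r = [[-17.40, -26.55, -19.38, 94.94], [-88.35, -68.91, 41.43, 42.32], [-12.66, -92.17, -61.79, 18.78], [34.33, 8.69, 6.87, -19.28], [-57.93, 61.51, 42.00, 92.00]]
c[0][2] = 75.4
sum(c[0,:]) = 161.67000000000002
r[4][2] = 42.0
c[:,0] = [74.17, 75.95, -84.44]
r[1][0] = -88.35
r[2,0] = -12.66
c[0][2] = 75.4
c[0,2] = 75.4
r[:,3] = [94.94, 42.32, 18.78, -19.28, 92.0]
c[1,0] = 75.95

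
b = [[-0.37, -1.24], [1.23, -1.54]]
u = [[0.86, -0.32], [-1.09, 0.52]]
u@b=[[-0.71, -0.57], [1.04, 0.55]]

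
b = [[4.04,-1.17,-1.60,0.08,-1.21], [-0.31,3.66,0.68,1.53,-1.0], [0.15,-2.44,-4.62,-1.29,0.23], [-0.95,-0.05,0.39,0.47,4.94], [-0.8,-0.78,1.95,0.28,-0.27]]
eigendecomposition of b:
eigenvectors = [[0.82+0.00j, (-0.05-0.09j), -0.05+0.09j, (0.2+0j), -0.07+0.00j], [(-0.52+0j), -0.44-0.37j, (-0.44+0.37j), 0.32+0.00j, (0.17+0j)], [0.18+0.00j, (0.04+0.12j), (0.04-0.12j), (0.13+0j), -0.83+0.00j], [(-0.16+0j), (0.74+0j), 0.74-0.00j, (-0.85+0j), (-0.33+0j)], [(0.01+0j), (0.29+0.12j), 0.29-0.12j, (0.35+0j), 0.40+0.00j]]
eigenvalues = [(4.41+0j), (2.49+0.99j), (2.49-0.99j), (-1.39+0j), (-4.72+0j)]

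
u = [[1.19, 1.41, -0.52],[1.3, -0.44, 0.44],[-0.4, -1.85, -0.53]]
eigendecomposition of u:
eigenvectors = [[(-0.84+0j), (-0.04+0.29j), -0.04-0.29j],[-0.37+0.00j, (0.18-0.45j), (0.18+0.45j)],[(0.39+0j), 0.82+0.00j, 0.82-0.00j]]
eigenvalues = [(2.05+0j), (-0.92+0.88j), (-0.92-0.88j)]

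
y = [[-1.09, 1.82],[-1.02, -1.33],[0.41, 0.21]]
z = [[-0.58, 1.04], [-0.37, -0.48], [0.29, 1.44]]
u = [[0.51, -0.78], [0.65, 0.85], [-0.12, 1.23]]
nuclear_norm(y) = 3.80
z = y + u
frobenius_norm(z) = 1.99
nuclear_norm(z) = 2.59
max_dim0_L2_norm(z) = 1.84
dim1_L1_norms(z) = [1.62, 0.85, 1.73]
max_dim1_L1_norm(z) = 1.73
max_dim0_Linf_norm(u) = 1.23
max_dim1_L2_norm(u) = 1.24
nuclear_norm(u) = 2.52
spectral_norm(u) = 1.69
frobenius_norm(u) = 1.88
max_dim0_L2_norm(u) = 1.69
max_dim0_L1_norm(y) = 3.36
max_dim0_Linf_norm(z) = 1.44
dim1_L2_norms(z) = [1.19, 0.61, 1.47]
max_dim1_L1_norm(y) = 2.91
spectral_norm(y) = 2.29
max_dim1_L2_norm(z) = 1.47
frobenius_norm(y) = 2.74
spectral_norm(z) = 1.84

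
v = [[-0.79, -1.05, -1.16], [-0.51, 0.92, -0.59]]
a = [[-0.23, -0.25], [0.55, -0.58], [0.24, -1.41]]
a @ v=[[0.31,0.01,0.41], [-0.14,-1.11,-0.3], [0.53,-1.55,0.55]]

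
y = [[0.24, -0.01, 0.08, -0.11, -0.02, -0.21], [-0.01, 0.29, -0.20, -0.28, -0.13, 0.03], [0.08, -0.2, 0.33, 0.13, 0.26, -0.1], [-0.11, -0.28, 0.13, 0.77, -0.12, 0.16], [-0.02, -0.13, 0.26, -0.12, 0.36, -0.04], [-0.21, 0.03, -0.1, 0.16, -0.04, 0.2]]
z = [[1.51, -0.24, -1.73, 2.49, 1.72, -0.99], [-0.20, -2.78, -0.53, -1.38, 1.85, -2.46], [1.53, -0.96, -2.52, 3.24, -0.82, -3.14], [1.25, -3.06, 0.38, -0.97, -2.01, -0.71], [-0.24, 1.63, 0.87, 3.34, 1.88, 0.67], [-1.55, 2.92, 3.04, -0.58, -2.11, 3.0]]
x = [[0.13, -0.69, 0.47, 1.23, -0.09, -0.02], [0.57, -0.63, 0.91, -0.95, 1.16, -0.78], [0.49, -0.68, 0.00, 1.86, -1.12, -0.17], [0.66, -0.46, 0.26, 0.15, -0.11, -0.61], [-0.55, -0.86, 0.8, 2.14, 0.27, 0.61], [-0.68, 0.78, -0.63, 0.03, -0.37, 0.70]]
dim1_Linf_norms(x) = [1.23, 1.16, 1.86, 0.66, 2.14, 0.78]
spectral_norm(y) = 0.99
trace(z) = 0.12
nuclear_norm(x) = 7.85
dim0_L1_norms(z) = [6.28, 11.59, 9.07, 12.0, 10.39, 10.97]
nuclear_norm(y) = 2.21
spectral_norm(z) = 8.57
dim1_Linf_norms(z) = [2.49, 2.78, 3.24, 3.06, 3.34, 3.04]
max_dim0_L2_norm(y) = 0.86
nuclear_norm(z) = 22.53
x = z @ y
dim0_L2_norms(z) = [2.95, 5.41, 4.45, 5.57, 4.37, 5.18]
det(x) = 0.00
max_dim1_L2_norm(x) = 2.59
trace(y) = 2.19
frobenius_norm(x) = 4.69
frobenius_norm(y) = 1.30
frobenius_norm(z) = 11.60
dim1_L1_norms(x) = [2.63, 5.0, 4.32, 2.25, 5.23, 3.19]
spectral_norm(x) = 3.58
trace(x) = 0.62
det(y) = -0.00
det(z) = -131.85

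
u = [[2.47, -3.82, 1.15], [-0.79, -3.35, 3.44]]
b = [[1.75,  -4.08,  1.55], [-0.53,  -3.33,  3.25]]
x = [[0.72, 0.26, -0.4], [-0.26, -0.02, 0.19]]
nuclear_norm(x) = 1.00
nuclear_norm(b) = 8.38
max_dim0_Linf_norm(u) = 3.82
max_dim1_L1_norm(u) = 7.58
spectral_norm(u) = 6.14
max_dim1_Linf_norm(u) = 3.82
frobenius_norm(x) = 0.92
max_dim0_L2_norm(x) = 0.77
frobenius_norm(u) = 6.76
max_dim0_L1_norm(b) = 7.41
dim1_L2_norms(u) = [4.69, 4.87]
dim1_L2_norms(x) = [0.86, 0.32]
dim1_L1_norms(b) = [7.38, 7.11]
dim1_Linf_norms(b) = [4.08, 3.33]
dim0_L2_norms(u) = [2.59, 5.08, 3.63]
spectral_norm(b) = 6.30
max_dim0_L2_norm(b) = 5.27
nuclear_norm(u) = 8.97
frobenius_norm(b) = 6.64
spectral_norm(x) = 0.92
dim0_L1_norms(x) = [0.98, 0.28, 0.59]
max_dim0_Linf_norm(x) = 0.72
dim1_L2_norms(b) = [4.7, 4.68]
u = x + b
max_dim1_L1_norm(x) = 1.38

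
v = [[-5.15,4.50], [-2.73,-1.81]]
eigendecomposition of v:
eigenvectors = [[(0.79+0j), (0.79-0j)],[(0.29+0.54j), 0.29-0.54j]]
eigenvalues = [(-3.48+3.08j), (-3.48-3.08j)]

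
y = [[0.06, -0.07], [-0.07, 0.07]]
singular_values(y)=[0.14, 0.01]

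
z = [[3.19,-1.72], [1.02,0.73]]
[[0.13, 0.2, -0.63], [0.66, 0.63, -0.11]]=z @ [[0.3, 0.30, -0.16], [0.48, 0.44, 0.07]]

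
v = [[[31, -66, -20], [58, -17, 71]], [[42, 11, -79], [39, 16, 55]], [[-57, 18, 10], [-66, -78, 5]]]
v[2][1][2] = 5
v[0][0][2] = -20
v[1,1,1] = 16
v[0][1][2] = 71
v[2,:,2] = [10, 5]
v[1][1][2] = 55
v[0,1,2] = 71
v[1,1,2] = 55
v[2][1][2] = 5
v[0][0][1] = -66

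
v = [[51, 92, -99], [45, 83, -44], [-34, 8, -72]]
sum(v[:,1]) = 183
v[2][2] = -72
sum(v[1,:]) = 84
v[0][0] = 51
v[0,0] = 51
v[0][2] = -99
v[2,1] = 8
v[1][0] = 45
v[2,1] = 8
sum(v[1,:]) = 84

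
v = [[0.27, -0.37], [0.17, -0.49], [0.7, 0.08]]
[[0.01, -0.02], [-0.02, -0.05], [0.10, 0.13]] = v @ [[0.14, 0.17], [0.08, 0.17]]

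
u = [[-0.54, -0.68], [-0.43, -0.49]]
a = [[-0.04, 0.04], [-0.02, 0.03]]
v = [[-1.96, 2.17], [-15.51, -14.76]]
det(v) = 62.59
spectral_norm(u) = 1.09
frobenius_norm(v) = 21.61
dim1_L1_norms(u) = [1.22, 0.92]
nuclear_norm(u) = 1.11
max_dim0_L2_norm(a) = 0.05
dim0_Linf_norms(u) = [0.54, 0.68]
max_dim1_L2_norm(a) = 0.06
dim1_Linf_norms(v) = [2.17, 15.51]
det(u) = -0.03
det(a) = -0.00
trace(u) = -1.03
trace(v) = -16.72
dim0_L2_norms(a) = [0.04, 0.05]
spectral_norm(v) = 21.41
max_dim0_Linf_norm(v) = 15.51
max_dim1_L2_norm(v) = 21.41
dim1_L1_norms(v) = [4.13, 30.27]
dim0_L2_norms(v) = [15.63, 14.92]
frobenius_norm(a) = 0.07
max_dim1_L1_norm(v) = 30.27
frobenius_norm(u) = 1.09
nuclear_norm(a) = 0.07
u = a @ v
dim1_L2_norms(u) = [0.87, 0.65]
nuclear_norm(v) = 24.33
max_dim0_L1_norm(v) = 17.47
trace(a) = -0.01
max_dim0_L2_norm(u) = 0.84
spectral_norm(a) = 0.07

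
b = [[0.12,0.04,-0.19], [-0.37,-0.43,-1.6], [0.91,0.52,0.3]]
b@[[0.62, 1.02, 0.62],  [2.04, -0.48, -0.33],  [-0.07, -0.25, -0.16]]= [[0.17, 0.15, 0.09], [-0.99, 0.23, 0.17], [1.6, 0.6, 0.34]]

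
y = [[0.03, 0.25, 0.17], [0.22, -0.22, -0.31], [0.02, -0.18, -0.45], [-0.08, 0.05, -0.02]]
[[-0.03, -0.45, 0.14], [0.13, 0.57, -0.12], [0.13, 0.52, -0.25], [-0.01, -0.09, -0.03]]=y @ [[0.23, 0.37, 0.36], [0.03, -1.47, 0.19], [-0.28, -0.54, 0.50]]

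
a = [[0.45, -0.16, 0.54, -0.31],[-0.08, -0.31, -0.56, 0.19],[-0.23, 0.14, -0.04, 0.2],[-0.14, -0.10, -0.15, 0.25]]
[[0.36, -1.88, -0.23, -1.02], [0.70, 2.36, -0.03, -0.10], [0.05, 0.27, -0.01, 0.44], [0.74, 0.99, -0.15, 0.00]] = a @[[-1.12,1.12,-1.13,-0.41], [-3.65,-0.62,0.01,2.08], [1.55,-3.2,-0.27,-0.89], [1.81,2.43,-1.39,0.07]]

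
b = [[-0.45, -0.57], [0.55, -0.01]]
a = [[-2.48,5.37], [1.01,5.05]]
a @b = [[4.07, 1.36], [2.32, -0.63]]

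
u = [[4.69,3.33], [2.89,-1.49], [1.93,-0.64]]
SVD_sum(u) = [[5.18,  2.13], [1.95,  0.80], [1.43,  0.59]] + [[-0.49, 1.2], [0.94, -2.29], [0.50, -1.23]]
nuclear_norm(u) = 9.28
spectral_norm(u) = 6.18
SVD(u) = [[-0.91, 0.42], [-0.34, -0.80], [-0.25, -0.43]] @ diag([6.182032093143873, 3.0942170575671]) @ [[-0.92, -0.38],  [-0.38, 0.92]]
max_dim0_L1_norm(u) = 9.51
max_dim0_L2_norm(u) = 5.84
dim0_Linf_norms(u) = [4.69, 3.33]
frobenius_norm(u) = 6.91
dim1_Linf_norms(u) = [4.69, 2.89, 1.93]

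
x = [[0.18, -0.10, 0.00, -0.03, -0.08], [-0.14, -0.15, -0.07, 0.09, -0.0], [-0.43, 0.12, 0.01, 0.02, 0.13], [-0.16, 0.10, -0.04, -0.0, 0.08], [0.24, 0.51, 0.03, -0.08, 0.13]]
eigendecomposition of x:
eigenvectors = [[0.36+0.07j, (0.36-0.07j), 0.05+0.00j, 0.17+0.00j, -0.01+0.00j], [-0.05-0.05j, (-0.05+0.05j), -0.48+0.00j, -0.35+0.00j, -0.26+0.00j], [-0.79+0.00j, (-0.79-0j), (-0.19+0j), 0.20+0.00j, -0.46+0.00j], [(-0.17-0.15j), -0.17+0.15j, (-0.15+0j), -0.14+0.00j, -0.66+0.00j], [(0.2-0.38j), (0.2+0.38j), (0.84+0j), (0.89+0j), 0.53+0.00j]]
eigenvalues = [(0.18+0.11j), (0.18-0.11j), (-0.14+0j), (-0.01+0j), (-0.06+0j)]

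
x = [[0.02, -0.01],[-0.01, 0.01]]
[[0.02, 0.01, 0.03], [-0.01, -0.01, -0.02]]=x @ [[1.03, -0.16, 0.85], [0.45, -1.36, -0.92]]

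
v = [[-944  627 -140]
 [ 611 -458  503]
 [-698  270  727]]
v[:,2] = [-140, 503, 727]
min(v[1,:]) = -458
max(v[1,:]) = 611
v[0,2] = -140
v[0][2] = -140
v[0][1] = 627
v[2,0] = -698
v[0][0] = -944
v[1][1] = -458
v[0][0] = -944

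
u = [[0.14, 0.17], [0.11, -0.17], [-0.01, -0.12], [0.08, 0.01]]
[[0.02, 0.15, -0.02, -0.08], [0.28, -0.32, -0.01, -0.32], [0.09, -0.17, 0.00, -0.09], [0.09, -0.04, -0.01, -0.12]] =u@[[1.21, -0.71, -0.13, -1.57],[-0.87, 1.44, -0.00, 0.85]]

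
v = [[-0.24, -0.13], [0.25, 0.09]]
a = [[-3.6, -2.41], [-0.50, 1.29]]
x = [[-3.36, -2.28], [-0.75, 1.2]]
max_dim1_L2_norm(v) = 0.27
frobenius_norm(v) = 0.38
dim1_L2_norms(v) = [0.27, 0.27]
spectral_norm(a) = 4.34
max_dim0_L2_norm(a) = 3.63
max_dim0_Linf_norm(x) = 3.36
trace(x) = -2.16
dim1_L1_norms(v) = [0.37, 0.34]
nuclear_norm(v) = 0.41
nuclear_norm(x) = 5.47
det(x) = -5.74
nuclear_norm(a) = 5.69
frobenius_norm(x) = 4.30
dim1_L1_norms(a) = [6.01, 1.79]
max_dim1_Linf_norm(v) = 0.25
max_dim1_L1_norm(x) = 5.64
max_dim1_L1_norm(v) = 0.37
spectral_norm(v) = 0.38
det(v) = 0.01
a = x + v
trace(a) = -2.31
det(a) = -5.85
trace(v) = -0.15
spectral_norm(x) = 4.06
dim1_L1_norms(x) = [5.64, 1.95]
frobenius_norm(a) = 4.55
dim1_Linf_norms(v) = [0.24, 0.25]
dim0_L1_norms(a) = [4.1, 3.7]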